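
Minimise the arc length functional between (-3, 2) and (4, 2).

Arc-length functional: J[y] = ∫ sqrt(1 + (y')^2) dx.
Lagrangian L = sqrt(1 + (y')^2) has no explicit y dependence, so ∂L/∂y = 0 and the Euler-Lagrange equation gives
    d/dx( y' / sqrt(1 + (y')^2) ) = 0  ⇒  y' / sqrt(1 + (y')^2) = const.
Hence y' is constant, so y(x) is affine.
Fitting the endpoints (-3, 2) and (4, 2):
    slope m = (2 − 2) / (4 − (-3)) = 0,
    intercept c = 2 − m·(-3) = 2.
Extremal: y(x) = 2.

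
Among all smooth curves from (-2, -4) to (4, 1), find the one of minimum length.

Arc-length functional: J[y] = ∫ sqrt(1 + (y')^2) dx.
Lagrangian L = sqrt(1 + (y')^2) has no explicit y dependence, so ∂L/∂y = 0 and the Euler-Lagrange equation gives
    d/dx( y' / sqrt(1 + (y')^2) ) = 0  ⇒  y' / sqrt(1 + (y')^2) = const.
Hence y' is constant, so y(x) is affine.
Fitting the endpoints (-2, -4) and (4, 1):
    slope m = (1 − (-4)) / (4 − (-2)) = 5/6,
    intercept c = (-4) − m·(-2) = -7/3.
Extremal: y(x) = (5/6) x - 7/3.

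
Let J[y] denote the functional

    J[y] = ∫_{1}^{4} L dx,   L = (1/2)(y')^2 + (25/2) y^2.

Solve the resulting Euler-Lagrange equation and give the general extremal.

The Lagrangian is L = (1/2)(y')^2 + (25/2) y^2.
∂L/∂y = 25y.
∂L/∂y' = y'.
The Euler-Lagrange equation d/dx(∂L/∂y') − ∂L/∂y = 0 becomes:
    y'' - 25 y = 0
General solution: y(x) = A e^(5x) + B e^(-5x), where A and B are arbitrary constants fixed by the endpoint conditions.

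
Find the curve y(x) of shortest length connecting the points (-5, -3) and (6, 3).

Arc-length functional: J[y] = ∫ sqrt(1 + (y')^2) dx.
Lagrangian L = sqrt(1 + (y')^2) has no explicit y dependence, so ∂L/∂y = 0 and the Euler-Lagrange equation gives
    d/dx( y' / sqrt(1 + (y')^2) ) = 0  ⇒  y' / sqrt(1 + (y')^2) = const.
Hence y' is constant, so y(x) is affine.
Fitting the endpoints (-5, -3) and (6, 3):
    slope m = (3 − (-3)) / (6 − (-5)) = 6/11,
    intercept c = (-3) − m·(-5) = -3/11.
Extremal: y(x) = (6/11) x - 3/11.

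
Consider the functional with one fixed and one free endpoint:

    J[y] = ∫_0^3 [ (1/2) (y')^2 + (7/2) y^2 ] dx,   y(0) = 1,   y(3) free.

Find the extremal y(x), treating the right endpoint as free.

The Lagrangian L = (1/2) (y')^2 + (7/2) y^2 gives
    ∂L/∂y = 7 y,   ∂L/∂y' = y'.
Euler-Lagrange: y'' − 7 y = 0.
With k = sqrt(7), the general solution is
    y(x) = A cosh(sqrt(7) x) + B sinh(sqrt(7) x).
Fixed left endpoint y(0) = 1 ⇒ A = 1.
The right endpoint x = 3 is free, so the natural (transversality) condition is ∂L/∂y' |_{x=3} = 0, i.e. y'(3) = 0.
Compute y'(x) = A k sinh(k x) + B k cosh(k x), so
    y'(3) = A k sinh(k·3) + B k cosh(k·3) = 0
    ⇒ B = −A tanh(k·3) = − tanh(sqrt(7)·3).
Therefore the extremal is
    y(x) = cosh(sqrt(7) x) − tanh(sqrt(7)·3) sinh(sqrt(7) x).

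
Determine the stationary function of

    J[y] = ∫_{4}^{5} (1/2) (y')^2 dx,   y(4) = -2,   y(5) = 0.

The Lagrangian is L = (1/2) (y')^2.
Compute ∂L/∂y = 0, ∂L/∂y' = y'.
The Euler-Lagrange equation d/dx(∂L/∂y') − ∂L/∂y = 0 reduces to
    y'' = 0.
Its general solution is
    y(x) = A x + B,
with A, B fixed by the endpoint conditions.
Applying the endpoint conditions y(4) = -2 and y(5) = 0: solve A·4 + B = -2 and A·5 + B = 0. Subtracting gives A(5 − 4) = 0 − -2, so A = 2, and B = -2 − A·4 = -10. Therefore
    y(x) = 2 x - 10.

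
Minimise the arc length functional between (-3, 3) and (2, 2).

Arc-length functional: J[y] = ∫ sqrt(1 + (y')^2) dx.
Lagrangian L = sqrt(1 + (y')^2) has no explicit y dependence, so ∂L/∂y = 0 and the Euler-Lagrange equation gives
    d/dx( y' / sqrt(1 + (y')^2) ) = 0  ⇒  y' / sqrt(1 + (y')^2) = const.
Hence y' is constant, so y(x) is affine.
Fitting the endpoints (-3, 3) and (2, 2):
    slope m = (2 − 3) / (2 − (-3)) = -1/5,
    intercept c = 3 − m·(-3) = 12/5.
Extremal: y(x) = (-1/5) x + 12/5.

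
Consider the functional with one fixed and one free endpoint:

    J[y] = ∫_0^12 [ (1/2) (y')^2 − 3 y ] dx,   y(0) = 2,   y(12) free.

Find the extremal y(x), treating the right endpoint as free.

The Lagrangian L = (1/2) (y')^2 − 3 y gives
    ∂L/∂y = −3,   ∂L/∂y' = y'.
Euler-Lagrange: d/dx(y') − (−3) = 0, i.e. y'' + 3 = 0, so
    y(x) = −(3/2) x^2 + C1 x + C2.
Fixed left endpoint y(0) = 2 ⇒ C2 = 2.
The right endpoint x = 12 is free, so the natural (transversality) condition is ∂L/∂y' |_{x=12} = 0, i.e. y'(12) = 0.
Compute y'(x) = −3 x + C1, so y'(12) = −36 + C1 = 0 ⇒ C1 = 36.
Therefore the extremal is
    y(x) = −(3/2) x^2 + 36 x + 2.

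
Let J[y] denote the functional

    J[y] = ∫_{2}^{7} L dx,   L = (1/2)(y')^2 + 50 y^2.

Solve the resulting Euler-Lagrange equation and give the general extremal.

The Lagrangian is L = (1/2)(y')^2 + 50 y^2.
∂L/∂y = 100y.
∂L/∂y' = y'.
The Euler-Lagrange equation d/dx(∂L/∂y') − ∂L/∂y = 0 becomes:
    y'' - 100 y = 0
General solution: y(x) = A e^(10x) + B e^(-10x), where A and B are arbitrary constants fixed by the endpoint conditions.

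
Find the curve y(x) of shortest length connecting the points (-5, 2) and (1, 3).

Arc-length functional: J[y] = ∫ sqrt(1 + (y')^2) dx.
Lagrangian L = sqrt(1 + (y')^2) has no explicit y dependence, so ∂L/∂y = 0 and the Euler-Lagrange equation gives
    d/dx( y' / sqrt(1 + (y')^2) ) = 0  ⇒  y' / sqrt(1 + (y')^2) = const.
Hence y' is constant, so y(x) is affine.
Fitting the endpoints (-5, 2) and (1, 3):
    slope m = (3 − 2) / (1 − (-5)) = 1/6,
    intercept c = 2 − m·(-5) = 17/6.
Extremal: y(x) = (1/6) x + 17/6.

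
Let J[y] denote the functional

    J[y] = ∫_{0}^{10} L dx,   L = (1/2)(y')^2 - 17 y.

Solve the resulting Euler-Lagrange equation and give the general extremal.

The Lagrangian is L = (1/2)(y')^2 - 17 y.
∂L/∂y = -17.
∂L/∂y' = y'.
The Euler-Lagrange equation d/dx(∂L/∂y') − ∂L/∂y = 0 becomes:
    y'' + 17 = 0
General solution: y(x) = -(17/2) x^2 + A x + B, where A and B are arbitrary constants fixed by the endpoint conditions.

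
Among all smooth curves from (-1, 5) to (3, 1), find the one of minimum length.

Arc-length functional: J[y] = ∫ sqrt(1 + (y')^2) dx.
Lagrangian L = sqrt(1 + (y')^2) has no explicit y dependence, so ∂L/∂y = 0 and the Euler-Lagrange equation gives
    d/dx( y' / sqrt(1 + (y')^2) ) = 0  ⇒  y' / sqrt(1 + (y')^2) = const.
Hence y' is constant, so y(x) is affine.
Fitting the endpoints (-1, 5) and (3, 1):
    slope m = (1 − 5) / (3 − (-1)) = -1,
    intercept c = 5 − m·(-1) = 4.
Extremal: y(x) = -x + 4.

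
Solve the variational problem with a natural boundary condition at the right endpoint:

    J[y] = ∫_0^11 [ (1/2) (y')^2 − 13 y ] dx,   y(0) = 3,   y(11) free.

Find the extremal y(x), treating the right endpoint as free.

The Lagrangian L = (1/2) (y')^2 − 13 y gives
    ∂L/∂y = −13,   ∂L/∂y' = y'.
Euler-Lagrange: d/dx(y') − (−13) = 0, i.e. y'' + 13 = 0, so
    y(x) = −(13/2) x^2 + C1 x + C2.
Fixed left endpoint y(0) = 3 ⇒ C2 = 3.
The right endpoint x = 11 is free, so the natural (transversality) condition is ∂L/∂y' |_{x=11} = 0, i.e. y'(11) = 0.
Compute y'(x) = −13 x + C1, so y'(11) = −143 + C1 = 0 ⇒ C1 = 143.
Therefore the extremal is
    y(x) = −(13/2) x^2 + 143 x + 3.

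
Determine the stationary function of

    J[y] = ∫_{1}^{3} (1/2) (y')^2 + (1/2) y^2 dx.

The Lagrangian is L = (1/2) (y')^2 + (1/2) y^2.
Compute ∂L/∂y = y, ∂L/∂y' = y'.
The Euler-Lagrange equation d/dx(∂L/∂y') − ∂L/∂y = 0 reduces to
    y'' − y = 0.
Its general solution is
    y(x) = A e^x + B e^(−x),
with A, B fixed by the endpoint conditions.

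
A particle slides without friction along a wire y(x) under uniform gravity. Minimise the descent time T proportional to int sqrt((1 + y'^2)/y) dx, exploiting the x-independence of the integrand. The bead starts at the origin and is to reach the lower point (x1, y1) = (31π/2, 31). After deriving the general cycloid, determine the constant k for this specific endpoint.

The Lagrangian L = sqrt((1 + y'^2) / y) has no explicit x dependence, so the Beltrami identity applies:
    L − y' ∂L/∂y' = C.
Compute ∂L/∂y' = y' / sqrt(y (1 + y'^2)).
Substitute:
    sqrt((1 + y'^2)/y) − y'·y' / sqrt(y (1 + y'^2))
    = (1 + y'^2) / sqrt(y (1 + y'^2)) − y'^2 / sqrt(y (1 + y'^2))
    = 1 / sqrt(y (1 + y'^2)) = C.
Squaring and rearranging gives the first integral
    y (1 + y'^2) = 1/C^2 =: k   (constant).
Solving this first-order ODE by the substitution
    y = (k/2)(1 − cos θ)
yields the cycloid parameterisation
    x(θ) = (k/2)(θ − sin θ),   y(θ) = (k/2)(1 − cos θ).
The constant k is fixed by the endpoint condition.
Now fit the given lower endpoint (x1, y1) = (31π/2, 31). At the bottom of the first arch (θ = π), the parametric equations give
    y(π) = (k/2)(1 − cos π) = k,
    x(π) = (k/2)(π − sin π) = kπ/2.
Matching y(π) = 31 gives k = 31, consistent with x(π) = 31π/2. Therefore the specific cycloid is
    x(θ) = (31/2)(θ − sin θ),   y(θ) = (31/2)(1 − cos θ).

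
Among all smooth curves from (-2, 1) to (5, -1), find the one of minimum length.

Arc-length functional: J[y] = ∫ sqrt(1 + (y')^2) dx.
Lagrangian L = sqrt(1 + (y')^2) has no explicit y dependence, so ∂L/∂y = 0 and the Euler-Lagrange equation gives
    d/dx( y' / sqrt(1 + (y')^2) ) = 0  ⇒  y' / sqrt(1 + (y')^2) = const.
Hence y' is constant, so y(x) is affine.
Fitting the endpoints (-2, 1) and (5, -1):
    slope m = ((-1) − 1) / (5 − (-2)) = -2/7,
    intercept c = 1 − m·(-2) = 3/7.
Extremal: y(x) = (-2/7) x + 3/7.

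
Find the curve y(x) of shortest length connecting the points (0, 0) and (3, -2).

Arc-length functional: J[y] = ∫ sqrt(1 + (y')^2) dx.
Lagrangian L = sqrt(1 + (y')^2) has no explicit y dependence, so ∂L/∂y = 0 and the Euler-Lagrange equation gives
    d/dx( y' / sqrt(1 + (y')^2) ) = 0  ⇒  y' / sqrt(1 + (y')^2) = const.
Hence y' is constant, so y(x) is affine.
Fitting the endpoints (0, 0) and (3, -2):
    slope m = ((-2) − 0) / (3 − 0) = -2/3,
    intercept c = 0 − m·0 = 0.
Extremal: y(x) = (-2/3) x.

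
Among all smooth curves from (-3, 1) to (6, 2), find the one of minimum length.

Arc-length functional: J[y] = ∫ sqrt(1 + (y')^2) dx.
Lagrangian L = sqrt(1 + (y')^2) has no explicit y dependence, so ∂L/∂y = 0 and the Euler-Lagrange equation gives
    d/dx( y' / sqrt(1 + (y')^2) ) = 0  ⇒  y' / sqrt(1 + (y')^2) = const.
Hence y' is constant, so y(x) is affine.
Fitting the endpoints (-3, 1) and (6, 2):
    slope m = (2 − 1) / (6 − (-3)) = 1/9,
    intercept c = 1 − m·(-3) = 4/3.
Extremal: y(x) = (1/9) x + 4/3.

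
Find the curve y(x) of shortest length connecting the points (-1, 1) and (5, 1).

Arc-length functional: J[y] = ∫ sqrt(1 + (y')^2) dx.
Lagrangian L = sqrt(1 + (y')^2) has no explicit y dependence, so ∂L/∂y = 0 and the Euler-Lagrange equation gives
    d/dx( y' / sqrt(1 + (y')^2) ) = 0  ⇒  y' / sqrt(1 + (y')^2) = const.
Hence y' is constant, so y(x) is affine.
Fitting the endpoints (-1, 1) and (5, 1):
    slope m = (1 − 1) / (5 − (-1)) = 0,
    intercept c = 1 − m·(-1) = 1.
Extremal: y(x) = 1.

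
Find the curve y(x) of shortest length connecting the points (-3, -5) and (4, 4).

Arc-length functional: J[y] = ∫ sqrt(1 + (y')^2) dx.
Lagrangian L = sqrt(1 + (y')^2) has no explicit y dependence, so ∂L/∂y = 0 and the Euler-Lagrange equation gives
    d/dx( y' / sqrt(1 + (y')^2) ) = 0  ⇒  y' / sqrt(1 + (y')^2) = const.
Hence y' is constant, so y(x) is affine.
Fitting the endpoints (-3, -5) and (4, 4):
    slope m = (4 − (-5)) / (4 − (-3)) = 9/7,
    intercept c = (-5) − m·(-3) = -8/7.
Extremal: y(x) = (9/7) x - 8/7.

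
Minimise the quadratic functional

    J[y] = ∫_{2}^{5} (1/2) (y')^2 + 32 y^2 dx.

The Lagrangian is L = (1/2) (y')^2 + 32 y^2.
Compute ∂L/∂y = 64y, ∂L/∂y' = y'.
The Euler-Lagrange equation d/dx(∂L/∂y') − ∂L/∂y = 0 reduces to
    y'' − 64 y = 0.
Its general solution is
    y(x) = A e^(8x) + B e^(−8x),
with A, B fixed by the endpoint conditions.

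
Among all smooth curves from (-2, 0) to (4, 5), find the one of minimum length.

Arc-length functional: J[y] = ∫ sqrt(1 + (y')^2) dx.
Lagrangian L = sqrt(1 + (y')^2) has no explicit y dependence, so ∂L/∂y = 0 and the Euler-Lagrange equation gives
    d/dx( y' / sqrt(1 + (y')^2) ) = 0  ⇒  y' / sqrt(1 + (y')^2) = const.
Hence y' is constant, so y(x) is affine.
Fitting the endpoints (-2, 0) and (4, 5):
    slope m = (5 − 0) / (4 − (-2)) = 5/6,
    intercept c = 0 − m·(-2) = 5/3.
Extremal: y(x) = (5/6) x + 5/3.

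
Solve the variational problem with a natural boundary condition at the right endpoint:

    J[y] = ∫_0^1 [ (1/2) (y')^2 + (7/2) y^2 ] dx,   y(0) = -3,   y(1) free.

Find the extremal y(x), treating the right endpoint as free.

The Lagrangian L = (1/2) (y')^2 + (7/2) y^2 gives
    ∂L/∂y = 7 y,   ∂L/∂y' = y'.
Euler-Lagrange: y'' − 7 y = 0.
With k = sqrt(7), the general solution is
    y(x) = A cosh(sqrt(7) x) + B sinh(sqrt(7) x).
Fixed left endpoint y(0) = -3 ⇒ A = -3.
The right endpoint x = 1 is free, so the natural (transversality) condition is ∂L/∂y' |_{x=1} = 0, i.e. y'(1) = 0.
Compute y'(x) = A k sinh(k x) + B k cosh(k x), so
    y'(1) = A k sinh(k·1) + B k cosh(k·1) = 0
    ⇒ B = −A tanh(k·1) = 3 tanh(sqrt(7)·1).
Therefore the extremal is
    y(x) = −3 cosh(sqrt(7) x) + 3 tanh(sqrt(7)·1) sinh(sqrt(7) x).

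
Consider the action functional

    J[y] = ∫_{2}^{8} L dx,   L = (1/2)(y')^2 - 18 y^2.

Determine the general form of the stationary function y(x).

The Lagrangian is L = (1/2)(y')^2 - 18 y^2.
∂L/∂y = -36y.
∂L/∂y' = y'.
The Euler-Lagrange equation d/dx(∂L/∂y') − ∂L/∂y = 0 becomes:
    y'' + 36 y = 0
General solution: y(x) = A sin(6x) + B cos(6x), where A and B are arbitrary constants fixed by the endpoint conditions.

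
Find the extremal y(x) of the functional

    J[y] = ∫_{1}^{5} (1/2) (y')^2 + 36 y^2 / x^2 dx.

The Lagrangian is L = (1/2) (y')^2 + 36 y^2 / x^2.
Compute ∂L/∂y = 72y/x^2, ∂L/∂y' = y'.
The Euler-Lagrange equation d/dx(∂L/∂y') − ∂L/∂y = 0 reduces to
    y'' − 72/x^2 · y = 0  (x > 0).
Its general solution is
    y(x) = A x^9 + B x^(-8),
with A, B fixed by the endpoint conditions.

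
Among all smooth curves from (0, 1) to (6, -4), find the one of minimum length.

Arc-length functional: J[y] = ∫ sqrt(1 + (y')^2) dx.
Lagrangian L = sqrt(1 + (y')^2) has no explicit y dependence, so ∂L/∂y = 0 and the Euler-Lagrange equation gives
    d/dx( y' / sqrt(1 + (y')^2) ) = 0  ⇒  y' / sqrt(1 + (y')^2) = const.
Hence y' is constant, so y(x) is affine.
Fitting the endpoints (0, 1) and (6, -4):
    slope m = ((-4) − 1) / (6 − 0) = -5/6,
    intercept c = 1 − m·0 = 1.
Extremal: y(x) = (-5/6) x + 1.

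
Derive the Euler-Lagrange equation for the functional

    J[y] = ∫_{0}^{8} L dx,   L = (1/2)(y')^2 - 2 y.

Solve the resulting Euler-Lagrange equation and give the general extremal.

The Lagrangian is L = (1/2)(y')^2 - 2 y.
∂L/∂y = -2.
∂L/∂y' = y'.
The Euler-Lagrange equation d/dx(∂L/∂y') − ∂L/∂y = 0 becomes:
    y'' + 2 = 0
General solution: y(x) = -x^2 + A x + B, where A and B are arbitrary constants fixed by the endpoint conditions.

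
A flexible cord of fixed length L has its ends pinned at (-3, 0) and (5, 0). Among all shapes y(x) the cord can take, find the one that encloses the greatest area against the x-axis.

Set up the augmented Lagrangian using a multiplier λ for the length constraint:
    F(y, y') = y − λ sqrt(1 + y'^2).
F has no explicit x dependence, so the Beltrami identity yields a first integral
    F − y' ∂F/∂y' = C.
Compute ∂F/∂y' = −λ y' / sqrt(1 + y'^2). Then
    y − λ sqrt(1 + y'^2) + λ y'^2 / sqrt(1 + y'^2) = C
    ⇒  y − λ / sqrt(1 + y'^2) = C.
Solving for y' and integrating gives
    (x − a)^2 + (y − b)^2 = λ^2,
a circular arc of radius λ. The constants a, b are determined by the endpoint conditions y(-3) = y(5) = 0, and λ is fixed implicitly by the length constraint
    ∫_{-3}^{5} sqrt(1 + y'^2) dx = L.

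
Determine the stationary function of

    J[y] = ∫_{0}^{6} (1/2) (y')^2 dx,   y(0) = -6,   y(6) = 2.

The Lagrangian is L = (1/2) (y')^2.
Compute ∂L/∂y = 0, ∂L/∂y' = y'.
The Euler-Lagrange equation d/dx(∂L/∂y') − ∂L/∂y = 0 reduces to
    y'' = 0.
Its general solution is
    y(x) = A x + B,
with A, B fixed by the endpoint conditions.
Applying the endpoint conditions y(0) = -6 and y(6) = 2: solve A·0 + B = -6 and A·6 + B = 2. Subtracting gives A(6 − 0) = 2 − -6, so A = 4/3, and B = -6 − A·0 = -6. Therefore
    y(x) = (4/3) x - 6.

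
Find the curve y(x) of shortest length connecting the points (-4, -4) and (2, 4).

Arc-length functional: J[y] = ∫ sqrt(1 + (y')^2) dx.
Lagrangian L = sqrt(1 + (y')^2) has no explicit y dependence, so ∂L/∂y = 0 and the Euler-Lagrange equation gives
    d/dx( y' / sqrt(1 + (y')^2) ) = 0  ⇒  y' / sqrt(1 + (y')^2) = const.
Hence y' is constant, so y(x) is affine.
Fitting the endpoints (-4, -4) and (2, 4):
    slope m = (4 − (-4)) / (2 − (-4)) = 4/3,
    intercept c = (-4) − m·(-4) = 4/3.
Extremal: y(x) = (4/3) x + 4/3.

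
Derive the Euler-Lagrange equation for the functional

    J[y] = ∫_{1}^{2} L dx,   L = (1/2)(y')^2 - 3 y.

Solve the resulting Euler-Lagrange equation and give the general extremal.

The Lagrangian is L = (1/2)(y')^2 - 3 y.
∂L/∂y = -3.
∂L/∂y' = y'.
The Euler-Lagrange equation d/dx(∂L/∂y') − ∂L/∂y = 0 becomes:
    y'' + 3 = 0
General solution: y(x) = -(3/2) x^2 + A x + B, where A and B are arbitrary constants fixed by the endpoint conditions.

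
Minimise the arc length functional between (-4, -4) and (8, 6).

Arc-length functional: J[y] = ∫ sqrt(1 + (y')^2) dx.
Lagrangian L = sqrt(1 + (y')^2) has no explicit y dependence, so ∂L/∂y = 0 and the Euler-Lagrange equation gives
    d/dx( y' / sqrt(1 + (y')^2) ) = 0  ⇒  y' / sqrt(1 + (y')^2) = const.
Hence y' is constant, so y(x) is affine.
Fitting the endpoints (-4, -4) and (8, 6):
    slope m = (6 − (-4)) / (8 − (-4)) = 5/6,
    intercept c = (-4) − m·(-4) = -2/3.
Extremal: y(x) = (5/6) x - 2/3.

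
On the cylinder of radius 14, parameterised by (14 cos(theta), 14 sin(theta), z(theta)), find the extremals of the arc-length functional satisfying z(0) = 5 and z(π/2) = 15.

Parameterise the cylinder of radius R = 14 as
    r(θ) = (14 cos θ, 14 sin θ, z(θ)).
The arc-length element is
    ds = sqrt(196 + (dz/dθ)^2) dθ,
so the Lagrangian is L = sqrt(196 + z'^2).
L depends on z' only, not on z or θ, so ∂L/∂z = 0 and
    ∂L/∂z' = z' / sqrt(196 + z'^2).
The Euler-Lagrange equation gives
    d/dθ( z' / sqrt(196 + z'^2) ) = 0,
so z' is constant. Integrating once:
    z(θ) = a θ + b,
a helix on the cylinder (a straight line when the cylinder is unrolled). The constants a, b are determined by the endpoint conditions.
With endpoint conditions z(0) = 5 and z(π/2) = 15: from z(0) = b we get b = 5, and a·π/2 + 5 = 15 gives a = 20/π, so
    z(θ) = (20/π) θ + 5.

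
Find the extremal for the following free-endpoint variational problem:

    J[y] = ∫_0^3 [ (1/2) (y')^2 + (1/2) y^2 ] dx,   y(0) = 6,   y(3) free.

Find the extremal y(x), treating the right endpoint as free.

The Lagrangian L = (1/2) (y')^2 + (1/2) y^2 gives
    ∂L/∂y = 1 y,   ∂L/∂y' = y'.
Euler-Lagrange: y'' − y = 0.
With k = 1, the general solution is
    y(x) = A cosh(x) + B sinh(x).
Fixed left endpoint y(0) = 6 ⇒ A = 6.
The right endpoint x = 3 is free, so the natural (transversality) condition is ∂L/∂y' |_{x=3} = 0, i.e. y'(3) = 0.
Compute y'(x) = A k sinh(k x) + B k cosh(k x), so
    y'(3) = A k sinh(k·3) + B k cosh(k·3) = 0
    ⇒ B = −A tanh(k·3) = − 6 tanh(1·3).
Therefore the extremal is
    y(x) = 6 cosh(1 x) − 6 tanh(1·3) sinh(1 x).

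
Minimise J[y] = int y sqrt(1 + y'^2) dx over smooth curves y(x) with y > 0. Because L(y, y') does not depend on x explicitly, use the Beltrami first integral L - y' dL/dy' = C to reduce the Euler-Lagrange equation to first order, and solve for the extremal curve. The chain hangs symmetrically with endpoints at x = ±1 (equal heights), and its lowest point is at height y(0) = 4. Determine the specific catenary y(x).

The Lagrangian L(y, y') = y sqrt(1 + y'^2) has no explicit x dependence, so the Beltrami identity applies:
    L − y' ∂L/∂y' = C.
Compute ∂L/∂y' = y · y' / sqrt(1 + y'^2). Then
    L − y' ∂L/∂y'
    = y sqrt(1 + y'^2) − y · y'^2 / sqrt(1 + y'^2)
    = y (1 + y'^2 − y'^2) / sqrt(1 + y'^2)
    = y / sqrt(1 + y'^2) = C.
Squaring gives y^2 = C^2 (1 + y'^2), i.e.
    y'^2 = y^2 / C^2 − 1.
Separating variables,
    dy / sqrt(y^2 − C^2) = dx / C,
and integrating gives arccosh(y / C) = (x − a)/C, so
    y(x) = C cosh((x − a)/C),
the catenary. The constants C and a are fixed by the two endpoint conditions (and, for the hanging-chain problem, the length constraint selects C).
Now fit the given data. The endpoints x = ±1 are symmetric at equal height, so the catenary is even about its minimum: a = 0 and y(x) = C cosh(x/C). The lowest point is y(0) = C cosh(0) = C, and we are told y(0) = 4, so C = 4. Therefore
    y(x) = 4 cosh(x/4),
and at the endpoints
    y(±1) = 4 cosh(1/4).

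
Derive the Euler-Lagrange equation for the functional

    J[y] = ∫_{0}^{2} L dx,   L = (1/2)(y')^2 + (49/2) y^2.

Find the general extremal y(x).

The Lagrangian is L = (1/2)(y')^2 + (49/2) y^2.
∂L/∂y = 49y.
∂L/∂y' = y'.
The Euler-Lagrange equation d/dx(∂L/∂y') − ∂L/∂y = 0 becomes:
    y'' - 49 y = 0
General solution: y(x) = A e^(7x) + B e^(-7x), where A and B are arbitrary constants fixed by the endpoint conditions.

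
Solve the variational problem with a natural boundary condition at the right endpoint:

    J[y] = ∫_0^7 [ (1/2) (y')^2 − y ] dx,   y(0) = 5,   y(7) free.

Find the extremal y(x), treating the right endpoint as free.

The Lagrangian L = (1/2) (y')^2 − y gives
    ∂L/∂y = −1,   ∂L/∂y' = y'.
Euler-Lagrange: d/dx(y') − (−1) = 0, i.e. y'' + 1 = 0, so
    y(x) = −(1/2) x^2 + C1 x + C2.
Fixed left endpoint y(0) = 5 ⇒ C2 = 5.
The right endpoint x = 7 is free, so the natural (transversality) condition is ∂L/∂y' |_{x=7} = 0, i.e. y'(7) = 0.
Compute y'(x) = −1 x + C1, so y'(7) = −7 + C1 = 0 ⇒ C1 = 7.
Therefore the extremal is
    y(x) = −x^2/2 + 7 x + 5.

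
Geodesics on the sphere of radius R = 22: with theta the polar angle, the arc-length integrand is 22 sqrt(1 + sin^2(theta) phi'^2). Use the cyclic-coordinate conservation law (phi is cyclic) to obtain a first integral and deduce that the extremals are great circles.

On the sphere of radius R = 22 with spherical coordinates (θ, φ), the induced metric is
    ds^2 = 484(dθ^2 + sin^2(θ) dφ^2).
Parameterise by θ; the arc-length functional is
    J[φ] = ∫ 22 sqrt(1 + sin^2(θ) (dφ/dθ)^2) dθ,
so L = 22 sqrt(1 + sin^2(θ) φ'^2). Compute
    ∂L/∂φ = 0  (L has no explicit φ dependence),
    ∂L/∂φ' = 22 sin^2(θ) φ' / sqrt(1 + sin^2(θ) φ'^2).
Since ∂L/∂φ = 0, the Euler-Lagrange equation
    d/dθ(∂L/∂φ') − ∂L/∂φ = 0
reduces to d/dθ(∂L/∂φ') = 0, i.e. the momentum conjugate to φ is conserved:
    22 sin^2(θ) φ' / sqrt(1 + sin^2(θ) φ'^2) = C.
The overall factor of 22 is constant, so dividing through gives Clairaut's relation sin^2(θ) φ' / sqrt(1 + sin^2(θ) φ'^2) = C' (with C' = C/22). Solving for φ' and integrating gives the great-circle family
    cot(θ) = A cos(φ − φ_0),
i.e. the intersection of the sphere with a plane through the origin. The two constants A and φ_0 (equivalently C and one phase) are fixed by the two endpoint conditions.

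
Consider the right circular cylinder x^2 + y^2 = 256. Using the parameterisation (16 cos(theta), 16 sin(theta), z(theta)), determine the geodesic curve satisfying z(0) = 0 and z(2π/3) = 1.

Parameterise the cylinder of radius R = 16 as
    r(θ) = (16 cos θ, 16 sin θ, z(θ)).
The arc-length element is
    ds = sqrt(256 + (dz/dθ)^2) dθ,
so the Lagrangian is L = sqrt(256 + z'^2).
L depends on z' only, not on z or θ, so ∂L/∂z = 0 and
    ∂L/∂z' = z' / sqrt(256 + z'^2).
The Euler-Lagrange equation gives
    d/dθ( z' / sqrt(256 + z'^2) ) = 0,
so z' is constant. Integrating once:
    z(θ) = a θ + b,
a helix on the cylinder (a straight line when the cylinder is unrolled). The constants a, b are determined by the endpoint conditions.
With endpoint conditions z(0) = 0 and z(2π/3) = 1: from z(0) = b we get b = 0, and a·2π/3 + 0 = 1 gives a = 3/(2π), so
    z(θ) = (3/(2π)) θ.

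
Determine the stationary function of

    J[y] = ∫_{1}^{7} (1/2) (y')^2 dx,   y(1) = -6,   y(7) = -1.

The Lagrangian is L = (1/2) (y')^2.
Compute ∂L/∂y = 0, ∂L/∂y' = y'.
The Euler-Lagrange equation d/dx(∂L/∂y') − ∂L/∂y = 0 reduces to
    y'' = 0.
Its general solution is
    y(x) = A x + B,
with A, B fixed by the endpoint conditions.
Applying the endpoint conditions y(1) = -6 and y(7) = -1: solve A·1 + B = -6 and A·7 + B = -1. Subtracting gives A(7 − 1) = -1 − -6, so A = 5/6, and B = -6 − A·1 = -41/6. Therefore
    y(x) = (5/6) x - 41/6.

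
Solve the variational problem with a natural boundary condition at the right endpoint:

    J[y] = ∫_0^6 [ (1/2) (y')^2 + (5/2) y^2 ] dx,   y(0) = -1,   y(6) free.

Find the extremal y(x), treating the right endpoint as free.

The Lagrangian L = (1/2) (y')^2 + (5/2) y^2 gives
    ∂L/∂y = 5 y,   ∂L/∂y' = y'.
Euler-Lagrange: y'' − 5 y = 0.
With k = sqrt(5), the general solution is
    y(x) = A cosh(sqrt(5) x) + B sinh(sqrt(5) x).
Fixed left endpoint y(0) = -1 ⇒ A = -1.
The right endpoint x = 6 is free, so the natural (transversality) condition is ∂L/∂y' |_{x=6} = 0, i.e. y'(6) = 0.
Compute y'(x) = A k sinh(k x) + B k cosh(k x), so
    y'(6) = A k sinh(k·6) + B k cosh(k·6) = 0
    ⇒ B = −A tanh(k·6) = tanh(sqrt(5)·6).
Therefore the extremal is
    y(x) = −cosh(sqrt(5) x) + tanh(sqrt(5)·6) sinh(sqrt(5) x).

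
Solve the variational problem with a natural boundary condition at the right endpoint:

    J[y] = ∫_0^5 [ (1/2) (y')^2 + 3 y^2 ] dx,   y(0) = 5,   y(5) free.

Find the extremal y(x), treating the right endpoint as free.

The Lagrangian L = (1/2) (y')^2 + 3 y^2 gives
    ∂L/∂y = 6 y,   ∂L/∂y' = y'.
Euler-Lagrange: y'' − 6 y = 0.
With k = sqrt(6), the general solution is
    y(x) = A cosh(sqrt(6) x) + B sinh(sqrt(6) x).
Fixed left endpoint y(0) = 5 ⇒ A = 5.
The right endpoint x = 5 is free, so the natural (transversality) condition is ∂L/∂y' |_{x=5} = 0, i.e. y'(5) = 0.
Compute y'(x) = A k sinh(k x) + B k cosh(k x), so
    y'(5) = A k sinh(k·5) + B k cosh(k·5) = 0
    ⇒ B = −A tanh(k·5) = − 5 tanh(sqrt(6)·5).
Therefore the extremal is
    y(x) = 5 cosh(sqrt(6) x) − 5 tanh(sqrt(6)·5) sinh(sqrt(6) x).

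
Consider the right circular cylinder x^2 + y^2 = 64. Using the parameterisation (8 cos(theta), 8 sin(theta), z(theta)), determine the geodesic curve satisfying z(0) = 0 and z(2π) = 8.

Parameterise the cylinder of radius R = 8 as
    r(θ) = (8 cos θ, 8 sin θ, z(θ)).
The arc-length element is
    ds = sqrt(64 + (dz/dθ)^2) dθ,
so the Lagrangian is L = sqrt(64 + z'^2).
L depends on z' only, not on z or θ, so ∂L/∂z = 0 and
    ∂L/∂z' = z' / sqrt(64 + z'^2).
The Euler-Lagrange equation gives
    d/dθ( z' / sqrt(64 + z'^2) ) = 0,
so z' is constant. Integrating once:
    z(θ) = a θ + b,
a helix on the cylinder (a straight line when the cylinder is unrolled). The constants a, b are determined by the endpoint conditions.
With endpoint conditions z(0) = 0 and z(2π) = 8: from z(0) = b we get b = 0, and a·2π + 0 = 8 gives a = 4/π, so
    z(θ) = (4/π) θ.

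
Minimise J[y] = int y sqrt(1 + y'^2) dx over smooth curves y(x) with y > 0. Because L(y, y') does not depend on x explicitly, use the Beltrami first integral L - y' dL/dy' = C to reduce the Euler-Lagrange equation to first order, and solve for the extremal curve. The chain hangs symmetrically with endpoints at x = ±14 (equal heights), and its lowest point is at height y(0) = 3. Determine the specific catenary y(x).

The Lagrangian L(y, y') = y sqrt(1 + y'^2) has no explicit x dependence, so the Beltrami identity applies:
    L − y' ∂L/∂y' = C.
Compute ∂L/∂y' = y · y' / sqrt(1 + y'^2). Then
    L − y' ∂L/∂y'
    = y sqrt(1 + y'^2) − y · y'^2 / sqrt(1 + y'^2)
    = y (1 + y'^2 − y'^2) / sqrt(1 + y'^2)
    = y / sqrt(1 + y'^2) = C.
Squaring gives y^2 = C^2 (1 + y'^2), i.e.
    y'^2 = y^2 / C^2 − 1.
Separating variables,
    dy / sqrt(y^2 − C^2) = dx / C,
and integrating gives arccosh(y / C) = (x − a)/C, so
    y(x) = C cosh((x − a)/C),
the catenary. The constants C and a are fixed by the two endpoint conditions (and, for the hanging-chain problem, the length constraint selects C).
Now fit the given data. The endpoints x = ±14 are symmetric at equal height, so the catenary is even about its minimum: a = 0 and y(x) = C cosh(x/C). The lowest point is y(0) = C cosh(0) = C, and we are told y(0) = 3, so C = 3. Therefore
    y(x) = 3 cosh(x/3),
and at the endpoints
    y(±14) = 3 cosh(14/3).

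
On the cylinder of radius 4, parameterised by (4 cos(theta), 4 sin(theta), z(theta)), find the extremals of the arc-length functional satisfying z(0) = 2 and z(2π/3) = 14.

Parameterise the cylinder of radius R = 4 as
    r(θ) = (4 cos θ, 4 sin θ, z(θ)).
The arc-length element is
    ds = sqrt(16 + (dz/dθ)^2) dθ,
so the Lagrangian is L = sqrt(16 + z'^2).
L depends on z' only, not on z or θ, so ∂L/∂z = 0 and
    ∂L/∂z' = z' / sqrt(16 + z'^2).
The Euler-Lagrange equation gives
    d/dθ( z' / sqrt(16 + z'^2) ) = 0,
so z' is constant. Integrating once:
    z(θ) = a θ + b,
a helix on the cylinder (a straight line when the cylinder is unrolled). The constants a, b are determined by the endpoint conditions.
With endpoint conditions z(0) = 2 and z(2π/3) = 14: from z(0) = b we get b = 2, and a·2π/3 + 2 = 14 gives a = 18/π, so
    z(θ) = (18/π) θ + 2.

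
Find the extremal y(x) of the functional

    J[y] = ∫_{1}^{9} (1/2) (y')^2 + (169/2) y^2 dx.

The Lagrangian is L = (1/2) (y')^2 + (169/2) y^2.
Compute ∂L/∂y = 169y, ∂L/∂y' = y'.
The Euler-Lagrange equation d/dx(∂L/∂y') − ∂L/∂y = 0 reduces to
    y'' − 169 y = 0.
Its general solution is
    y(x) = A e^(13x) + B e^(−13x),
with A, B fixed by the endpoint conditions.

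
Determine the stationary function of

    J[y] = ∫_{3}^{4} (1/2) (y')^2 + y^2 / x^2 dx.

The Lagrangian is L = (1/2) (y')^2 + y^2 / x^2.
Compute ∂L/∂y = 2y/x^2, ∂L/∂y' = y'.
The Euler-Lagrange equation d/dx(∂L/∂y') − ∂L/∂y = 0 reduces to
    y'' − 2/x^2 · y = 0  (x > 0).
Its general solution is
    y(x) = A x^2 + B / x,
with A, B fixed by the endpoint conditions.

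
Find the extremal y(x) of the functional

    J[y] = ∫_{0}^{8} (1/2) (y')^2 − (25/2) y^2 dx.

The Lagrangian is L = (1/2) (y')^2 − (25/2) y^2.
Compute ∂L/∂y = -25y, ∂L/∂y' = y'.
The Euler-Lagrange equation d/dx(∂L/∂y') − ∂L/∂y = 0 reduces to
    y'' + 25 y = 0.
Its general solution is
    y(x) = A sin(5x) + B cos(5x),
with A, B fixed by the endpoint conditions.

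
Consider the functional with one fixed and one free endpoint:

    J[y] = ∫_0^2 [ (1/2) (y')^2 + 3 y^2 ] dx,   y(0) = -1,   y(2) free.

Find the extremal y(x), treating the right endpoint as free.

The Lagrangian L = (1/2) (y')^2 + 3 y^2 gives
    ∂L/∂y = 6 y,   ∂L/∂y' = y'.
Euler-Lagrange: y'' − 6 y = 0.
With k = sqrt(6), the general solution is
    y(x) = A cosh(sqrt(6) x) + B sinh(sqrt(6) x).
Fixed left endpoint y(0) = -1 ⇒ A = -1.
The right endpoint x = 2 is free, so the natural (transversality) condition is ∂L/∂y' |_{x=2} = 0, i.e. y'(2) = 0.
Compute y'(x) = A k sinh(k x) + B k cosh(k x), so
    y'(2) = A k sinh(k·2) + B k cosh(k·2) = 0
    ⇒ B = −A tanh(k·2) = tanh(sqrt(6)·2).
Therefore the extremal is
    y(x) = −cosh(sqrt(6) x) + tanh(sqrt(6)·2) sinh(sqrt(6) x).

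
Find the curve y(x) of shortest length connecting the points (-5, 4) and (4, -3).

Arc-length functional: J[y] = ∫ sqrt(1 + (y')^2) dx.
Lagrangian L = sqrt(1 + (y')^2) has no explicit y dependence, so ∂L/∂y = 0 and the Euler-Lagrange equation gives
    d/dx( y' / sqrt(1 + (y')^2) ) = 0  ⇒  y' / sqrt(1 + (y')^2) = const.
Hence y' is constant, so y(x) is affine.
Fitting the endpoints (-5, 4) and (4, -3):
    slope m = ((-3) − 4) / (4 − (-5)) = -7/9,
    intercept c = 4 − m·(-5) = 1/9.
Extremal: y(x) = (-7/9) x + 1/9.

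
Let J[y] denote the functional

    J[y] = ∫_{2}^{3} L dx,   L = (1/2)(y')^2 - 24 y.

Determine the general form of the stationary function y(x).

The Lagrangian is L = (1/2)(y')^2 - 24 y.
∂L/∂y = -24.
∂L/∂y' = y'.
The Euler-Lagrange equation d/dx(∂L/∂y') − ∂L/∂y = 0 becomes:
    y'' + 24 = 0
General solution: y(x) = -12 x^2 + A x + B, where A and B are arbitrary constants fixed by the endpoint conditions.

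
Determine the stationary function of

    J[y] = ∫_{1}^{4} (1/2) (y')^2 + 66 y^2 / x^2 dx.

The Lagrangian is L = (1/2) (y')^2 + 66 y^2 / x^2.
Compute ∂L/∂y = 132y/x^2, ∂L/∂y' = y'.
The Euler-Lagrange equation d/dx(∂L/∂y') − ∂L/∂y = 0 reduces to
    y'' − 132/x^2 · y = 0  (x > 0).
Its general solution is
    y(x) = A x^12 + B x^(-11),
with A, B fixed by the endpoint conditions.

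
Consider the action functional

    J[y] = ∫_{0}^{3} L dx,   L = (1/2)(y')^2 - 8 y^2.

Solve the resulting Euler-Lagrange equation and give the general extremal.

The Lagrangian is L = (1/2)(y')^2 - 8 y^2.
∂L/∂y = -16y.
∂L/∂y' = y'.
The Euler-Lagrange equation d/dx(∂L/∂y') − ∂L/∂y = 0 becomes:
    y'' + 16 y = 0
General solution: y(x) = A sin(4x) + B cos(4x), where A and B are arbitrary constants fixed by the endpoint conditions.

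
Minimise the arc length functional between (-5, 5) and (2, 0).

Arc-length functional: J[y] = ∫ sqrt(1 + (y')^2) dx.
Lagrangian L = sqrt(1 + (y')^2) has no explicit y dependence, so ∂L/∂y = 0 and the Euler-Lagrange equation gives
    d/dx( y' / sqrt(1 + (y')^2) ) = 0  ⇒  y' / sqrt(1 + (y')^2) = const.
Hence y' is constant, so y(x) is affine.
Fitting the endpoints (-5, 5) and (2, 0):
    slope m = (0 − 5) / (2 − (-5)) = -5/7,
    intercept c = 5 − m·(-5) = 10/7.
Extremal: y(x) = (-5/7) x + 10/7.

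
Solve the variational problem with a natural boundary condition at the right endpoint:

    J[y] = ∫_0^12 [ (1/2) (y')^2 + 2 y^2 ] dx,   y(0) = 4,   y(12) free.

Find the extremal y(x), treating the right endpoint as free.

The Lagrangian L = (1/2) (y')^2 + 2 y^2 gives
    ∂L/∂y = 4 y,   ∂L/∂y' = y'.
Euler-Lagrange: y'' − 4 y = 0.
With k = 2, the general solution is
    y(x) = A cosh(2 x) + B sinh(2 x).
Fixed left endpoint y(0) = 4 ⇒ A = 4.
The right endpoint x = 12 is free, so the natural (transversality) condition is ∂L/∂y' |_{x=12} = 0, i.e. y'(12) = 0.
Compute y'(x) = A k sinh(k x) + B k cosh(k x), so
    y'(12) = A k sinh(k·12) + B k cosh(k·12) = 0
    ⇒ B = −A tanh(k·12) = − 4 tanh(2·12).
Therefore the extremal is
    y(x) = 4 cosh(2 x) − 4 tanh(2·12) sinh(2 x).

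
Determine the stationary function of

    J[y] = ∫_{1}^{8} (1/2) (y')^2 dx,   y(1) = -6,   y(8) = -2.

The Lagrangian is L = (1/2) (y')^2.
Compute ∂L/∂y = 0, ∂L/∂y' = y'.
The Euler-Lagrange equation d/dx(∂L/∂y') − ∂L/∂y = 0 reduces to
    y'' = 0.
Its general solution is
    y(x) = A x + B,
with A, B fixed by the endpoint conditions.
Applying the endpoint conditions y(1) = -6 and y(8) = -2: solve A·1 + B = -6 and A·8 + B = -2. Subtracting gives A(8 − 1) = -2 − -6, so A = 4/7, and B = -6 − A·1 = -46/7. Therefore
    y(x) = (4/7) x - 46/7.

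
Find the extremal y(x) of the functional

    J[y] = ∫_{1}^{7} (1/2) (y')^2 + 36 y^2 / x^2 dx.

The Lagrangian is L = (1/2) (y')^2 + 36 y^2 / x^2.
Compute ∂L/∂y = 72y/x^2, ∂L/∂y' = y'.
The Euler-Lagrange equation d/dx(∂L/∂y') − ∂L/∂y = 0 reduces to
    y'' − 72/x^2 · y = 0  (x > 0).
Its general solution is
    y(x) = A x^9 + B x^(-8),
with A, B fixed by the endpoint conditions.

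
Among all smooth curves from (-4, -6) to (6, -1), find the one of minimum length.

Arc-length functional: J[y] = ∫ sqrt(1 + (y')^2) dx.
Lagrangian L = sqrt(1 + (y')^2) has no explicit y dependence, so ∂L/∂y = 0 and the Euler-Lagrange equation gives
    d/dx( y' / sqrt(1 + (y')^2) ) = 0  ⇒  y' / sqrt(1 + (y')^2) = const.
Hence y' is constant, so y(x) is affine.
Fitting the endpoints (-4, -6) and (6, -1):
    slope m = ((-1) − (-6)) / (6 − (-4)) = 1/2,
    intercept c = (-6) − m·(-4) = -4.
Extremal: y(x) = (1/2) x - 4.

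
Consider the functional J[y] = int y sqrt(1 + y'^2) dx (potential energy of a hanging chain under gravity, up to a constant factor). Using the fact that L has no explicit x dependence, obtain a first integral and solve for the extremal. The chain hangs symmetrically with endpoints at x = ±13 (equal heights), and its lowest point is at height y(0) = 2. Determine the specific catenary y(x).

The Lagrangian L(y, y') = y sqrt(1 + y'^2) has no explicit x dependence, so the Beltrami identity applies:
    L − y' ∂L/∂y' = C.
Compute ∂L/∂y' = y · y' / sqrt(1 + y'^2). Then
    L − y' ∂L/∂y'
    = y sqrt(1 + y'^2) − y · y'^2 / sqrt(1 + y'^2)
    = y (1 + y'^2 − y'^2) / sqrt(1 + y'^2)
    = y / sqrt(1 + y'^2) = C.
Squaring gives y^2 = C^2 (1 + y'^2), i.e.
    y'^2 = y^2 / C^2 − 1.
Separating variables,
    dy / sqrt(y^2 − C^2) = dx / C,
and integrating gives arccosh(y / C) = (x − a)/C, so
    y(x) = C cosh((x − a)/C),
the catenary. The constants C and a are fixed by the two endpoint conditions (and, for the hanging-chain problem, the length constraint selects C).
Now fit the given data. The endpoints x = ±13 are symmetric at equal height, so the catenary is even about its minimum: a = 0 and y(x) = C cosh(x/C). The lowest point is y(0) = C cosh(0) = C, and we are told y(0) = 2, so C = 2. Therefore
    y(x) = 2 cosh(x/2),
and at the endpoints
    y(±13) = 2 cosh(13/2).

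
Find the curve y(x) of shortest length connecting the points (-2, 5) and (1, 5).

Arc-length functional: J[y] = ∫ sqrt(1 + (y')^2) dx.
Lagrangian L = sqrt(1 + (y')^2) has no explicit y dependence, so ∂L/∂y = 0 and the Euler-Lagrange equation gives
    d/dx( y' / sqrt(1 + (y')^2) ) = 0  ⇒  y' / sqrt(1 + (y')^2) = const.
Hence y' is constant, so y(x) is affine.
Fitting the endpoints (-2, 5) and (1, 5):
    slope m = (5 − 5) / (1 − (-2)) = 0,
    intercept c = 5 − m·(-2) = 5.
Extremal: y(x) = 5.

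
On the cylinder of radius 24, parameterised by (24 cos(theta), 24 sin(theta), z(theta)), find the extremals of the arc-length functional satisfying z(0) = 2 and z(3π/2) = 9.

Parameterise the cylinder of radius R = 24 as
    r(θ) = (24 cos θ, 24 sin θ, z(θ)).
The arc-length element is
    ds = sqrt(576 + (dz/dθ)^2) dθ,
so the Lagrangian is L = sqrt(576 + z'^2).
L depends on z' only, not on z or θ, so ∂L/∂z = 0 and
    ∂L/∂z' = z' / sqrt(576 + z'^2).
The Euler-Lagrange equation gives
    d/dθ( z' / sqrt(576 + z'^2) ) = 0,
so z' is constant. Integrating once:
    z(θ) = a θ + b,
a helix on the cylinder (a straight line when the cylinder is unrolled). The constants a, b are determined by the endpoint conditions.
With endpoint conditions z(0) = 2 and z(3π/2) = 9: from z(0) = b we get b = 2, and a·3π/2 + 2 = 9 gives a = 14/(3π), so
    z(θ) = (14/(3π)) θ + 2.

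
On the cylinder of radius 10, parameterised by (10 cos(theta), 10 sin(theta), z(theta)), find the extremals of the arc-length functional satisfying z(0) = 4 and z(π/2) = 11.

Parameterise the cylinder of radius R = 10 as
    r(θ) = (10 cos θ, 10 sin θ, z(θ)).
The arc-length element is
    ds = sqrt(100 + (dz/dθ)^2) dθ,
so the Lagrangian is L = sqrt(100 + z'^2).
L depends on z' only, not on z or θ, so ∂L/∂z = 0 and
    ∂L/∂z' = z' / sqrt(100 + z'^2).
The Euler-Lagrange equation gives
    d/dθ( z' / sqrt(100 + z'^2) ) = 0,
so z' is constant. Integrating once:
    z(θ) = a θ + b,
a helix on the cylinder (a straight line when the cylinder is unrolled). The constants a, b are determined by the endpoint conditions.
With endpoint conditions z(0) = 4 and z(π/2) = 11: from z(0) = b we get b = 4, and a·π/2 + 4 = 11 gives a = 14/π, so
    z(θ) = (14/π) θ + 4.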